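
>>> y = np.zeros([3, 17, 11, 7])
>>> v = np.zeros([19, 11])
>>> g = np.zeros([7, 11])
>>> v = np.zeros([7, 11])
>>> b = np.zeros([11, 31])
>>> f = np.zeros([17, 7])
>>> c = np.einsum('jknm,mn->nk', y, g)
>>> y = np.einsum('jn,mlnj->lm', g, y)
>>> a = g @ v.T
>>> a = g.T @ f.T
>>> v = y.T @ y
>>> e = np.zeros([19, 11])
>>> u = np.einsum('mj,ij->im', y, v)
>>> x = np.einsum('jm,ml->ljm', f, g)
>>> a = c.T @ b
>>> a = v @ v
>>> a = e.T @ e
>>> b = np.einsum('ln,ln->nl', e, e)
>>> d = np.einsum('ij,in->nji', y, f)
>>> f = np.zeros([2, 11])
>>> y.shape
(17, 3)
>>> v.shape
(3, 3)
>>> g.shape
(7, 11)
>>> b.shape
(11, 19)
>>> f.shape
(2, 11)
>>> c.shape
(11, 17)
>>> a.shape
(11, 11)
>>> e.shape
(19, 11)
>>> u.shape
(3, 17)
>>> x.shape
(11, 17, 7)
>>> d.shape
(7, 3, 17)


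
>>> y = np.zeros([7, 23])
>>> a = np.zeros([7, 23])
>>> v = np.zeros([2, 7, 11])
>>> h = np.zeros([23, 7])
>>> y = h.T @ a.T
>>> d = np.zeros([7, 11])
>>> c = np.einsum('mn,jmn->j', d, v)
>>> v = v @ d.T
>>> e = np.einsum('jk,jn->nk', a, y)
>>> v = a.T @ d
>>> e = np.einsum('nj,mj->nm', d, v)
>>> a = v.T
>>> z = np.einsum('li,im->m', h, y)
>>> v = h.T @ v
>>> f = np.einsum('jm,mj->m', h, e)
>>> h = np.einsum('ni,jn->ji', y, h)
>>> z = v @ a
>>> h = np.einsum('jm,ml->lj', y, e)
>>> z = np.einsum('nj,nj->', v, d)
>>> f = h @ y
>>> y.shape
(7, 7)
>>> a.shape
(11, 23)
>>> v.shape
(7, 11)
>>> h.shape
(23, 7)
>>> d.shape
(7, 11)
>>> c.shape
(2,)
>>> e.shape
(7, 23)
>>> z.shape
()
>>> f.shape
(23, 7)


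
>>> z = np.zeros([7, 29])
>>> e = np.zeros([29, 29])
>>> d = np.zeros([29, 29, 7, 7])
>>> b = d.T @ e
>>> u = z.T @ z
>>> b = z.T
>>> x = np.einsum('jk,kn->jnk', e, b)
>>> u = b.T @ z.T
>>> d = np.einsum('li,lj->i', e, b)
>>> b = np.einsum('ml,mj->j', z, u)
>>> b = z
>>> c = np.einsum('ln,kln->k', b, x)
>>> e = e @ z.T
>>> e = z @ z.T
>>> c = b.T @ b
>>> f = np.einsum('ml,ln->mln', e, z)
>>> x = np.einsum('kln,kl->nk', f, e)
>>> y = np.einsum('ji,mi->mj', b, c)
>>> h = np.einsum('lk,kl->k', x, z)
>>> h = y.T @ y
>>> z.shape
(7, 29)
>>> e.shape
(7, 7)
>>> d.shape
(29,)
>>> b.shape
(7, 29)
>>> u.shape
(7, 7)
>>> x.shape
(29, 7)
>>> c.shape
(29, 29)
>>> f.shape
(7, 7, 29)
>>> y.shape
(29, 7)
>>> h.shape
(7, 7)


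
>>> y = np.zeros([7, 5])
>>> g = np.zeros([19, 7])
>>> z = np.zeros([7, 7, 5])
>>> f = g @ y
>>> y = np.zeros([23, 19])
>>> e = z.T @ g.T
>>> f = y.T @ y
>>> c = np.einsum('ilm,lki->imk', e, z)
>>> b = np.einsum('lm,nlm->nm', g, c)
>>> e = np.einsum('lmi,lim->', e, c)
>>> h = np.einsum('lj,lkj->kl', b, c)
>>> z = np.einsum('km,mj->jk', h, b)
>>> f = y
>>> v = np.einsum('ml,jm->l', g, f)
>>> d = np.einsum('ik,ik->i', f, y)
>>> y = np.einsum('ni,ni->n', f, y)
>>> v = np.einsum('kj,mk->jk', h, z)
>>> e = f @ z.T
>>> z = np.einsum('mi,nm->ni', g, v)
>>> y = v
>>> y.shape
(5, 19)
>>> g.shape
(19, 7)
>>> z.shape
(5, 7)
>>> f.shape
(23, 19)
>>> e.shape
(23, 7)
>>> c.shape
(5, 19, 7)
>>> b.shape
(5, 7)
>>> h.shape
(19, 5)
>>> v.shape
(5, 19)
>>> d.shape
(23,)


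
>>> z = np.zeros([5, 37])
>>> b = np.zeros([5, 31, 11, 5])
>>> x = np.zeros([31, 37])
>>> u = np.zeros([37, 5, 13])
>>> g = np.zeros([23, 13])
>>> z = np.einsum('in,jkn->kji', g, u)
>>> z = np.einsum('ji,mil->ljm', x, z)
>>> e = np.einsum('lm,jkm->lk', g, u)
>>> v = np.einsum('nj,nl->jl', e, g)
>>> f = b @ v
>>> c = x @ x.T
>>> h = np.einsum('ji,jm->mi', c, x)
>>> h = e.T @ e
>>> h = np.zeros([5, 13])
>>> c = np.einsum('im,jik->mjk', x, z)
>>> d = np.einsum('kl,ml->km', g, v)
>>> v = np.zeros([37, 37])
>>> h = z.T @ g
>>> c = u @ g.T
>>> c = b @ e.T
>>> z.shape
(23, 31, 5)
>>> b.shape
(5, 31, 11, 5)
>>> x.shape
(31, 37)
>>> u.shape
(37, 5, 13)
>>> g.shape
(23, 13)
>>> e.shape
(23, 5)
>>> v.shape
(37, 37)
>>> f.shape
(5, 31, 11, 13)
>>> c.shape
(5, 31, 11, 23)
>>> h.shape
(5, 31, 13)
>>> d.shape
(23, 5)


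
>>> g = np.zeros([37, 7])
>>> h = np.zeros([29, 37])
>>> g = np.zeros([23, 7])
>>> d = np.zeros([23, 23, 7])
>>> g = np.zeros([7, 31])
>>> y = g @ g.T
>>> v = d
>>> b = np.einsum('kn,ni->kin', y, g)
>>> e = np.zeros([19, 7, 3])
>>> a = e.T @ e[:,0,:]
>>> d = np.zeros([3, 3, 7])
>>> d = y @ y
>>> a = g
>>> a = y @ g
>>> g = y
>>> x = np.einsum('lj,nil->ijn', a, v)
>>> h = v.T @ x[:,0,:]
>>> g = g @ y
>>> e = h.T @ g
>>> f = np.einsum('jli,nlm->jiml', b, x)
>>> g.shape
(7, 7)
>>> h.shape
(7, 23, 23)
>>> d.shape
(7, 7)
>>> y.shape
(7, 7)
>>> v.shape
(23, 23, 7)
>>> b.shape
(7, 31, 7)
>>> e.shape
(23, 23, 7)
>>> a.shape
(7, 31)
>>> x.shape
(23, 31, 23)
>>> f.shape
(7, 7, 23, 31)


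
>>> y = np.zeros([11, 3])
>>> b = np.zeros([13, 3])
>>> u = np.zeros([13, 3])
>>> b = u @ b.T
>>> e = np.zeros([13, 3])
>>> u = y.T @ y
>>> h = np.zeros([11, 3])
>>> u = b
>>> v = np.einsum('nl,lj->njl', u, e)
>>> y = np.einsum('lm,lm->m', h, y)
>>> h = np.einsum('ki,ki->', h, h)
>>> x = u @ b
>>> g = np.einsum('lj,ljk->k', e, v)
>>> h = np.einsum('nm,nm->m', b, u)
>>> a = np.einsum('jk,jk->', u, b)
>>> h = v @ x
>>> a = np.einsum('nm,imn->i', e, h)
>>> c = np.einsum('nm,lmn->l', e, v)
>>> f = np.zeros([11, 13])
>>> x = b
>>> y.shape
(3,)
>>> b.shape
(13, 13)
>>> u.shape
(13, 13)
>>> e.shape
(13, 3)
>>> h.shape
(13, 3, 13)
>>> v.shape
(13, 3, 13)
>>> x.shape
(13, 13)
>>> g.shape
(13,)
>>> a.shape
(13,)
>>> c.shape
(13,)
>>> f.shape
(11, 13)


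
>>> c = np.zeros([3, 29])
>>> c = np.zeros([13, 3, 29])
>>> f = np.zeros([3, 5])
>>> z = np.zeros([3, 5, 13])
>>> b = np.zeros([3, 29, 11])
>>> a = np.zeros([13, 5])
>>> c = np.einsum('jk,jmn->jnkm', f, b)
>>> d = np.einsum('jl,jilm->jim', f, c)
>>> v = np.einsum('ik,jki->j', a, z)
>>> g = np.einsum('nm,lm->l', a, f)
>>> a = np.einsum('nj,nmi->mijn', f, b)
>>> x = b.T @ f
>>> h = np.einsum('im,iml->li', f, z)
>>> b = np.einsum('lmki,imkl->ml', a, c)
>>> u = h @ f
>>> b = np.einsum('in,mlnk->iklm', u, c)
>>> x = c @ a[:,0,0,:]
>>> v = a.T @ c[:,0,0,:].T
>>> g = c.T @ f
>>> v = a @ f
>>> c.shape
(3, 11, 5, 29)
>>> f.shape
(3, 5)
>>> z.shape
(3, 5, 13)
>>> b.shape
(13, 29, 11, 3)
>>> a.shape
(29, 11, 5, 3)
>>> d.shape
(3, 11, 29)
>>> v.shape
(29, 11, 5, 5)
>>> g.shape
(29, 5, 11, 5)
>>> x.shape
(3, 11, 5, 3)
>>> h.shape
(13, 3)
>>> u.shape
(13, 5)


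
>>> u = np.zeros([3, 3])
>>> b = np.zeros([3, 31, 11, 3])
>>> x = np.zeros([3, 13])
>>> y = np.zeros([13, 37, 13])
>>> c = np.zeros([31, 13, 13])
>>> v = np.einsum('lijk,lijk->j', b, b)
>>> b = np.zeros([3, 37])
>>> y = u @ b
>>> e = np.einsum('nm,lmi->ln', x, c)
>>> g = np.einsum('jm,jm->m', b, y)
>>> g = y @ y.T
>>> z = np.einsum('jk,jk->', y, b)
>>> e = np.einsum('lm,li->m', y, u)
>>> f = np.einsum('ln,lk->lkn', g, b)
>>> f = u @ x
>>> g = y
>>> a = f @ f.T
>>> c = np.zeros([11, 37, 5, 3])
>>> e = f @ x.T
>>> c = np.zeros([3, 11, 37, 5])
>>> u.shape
(3, 3)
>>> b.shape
(3, 37)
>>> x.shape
(3, 13)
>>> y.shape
(3, 37)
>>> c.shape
(3, 11, 37, 5)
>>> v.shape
(11,)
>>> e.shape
(3, 3)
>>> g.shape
(3, 37)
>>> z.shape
()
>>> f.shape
(3, 13)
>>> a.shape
(3, 3)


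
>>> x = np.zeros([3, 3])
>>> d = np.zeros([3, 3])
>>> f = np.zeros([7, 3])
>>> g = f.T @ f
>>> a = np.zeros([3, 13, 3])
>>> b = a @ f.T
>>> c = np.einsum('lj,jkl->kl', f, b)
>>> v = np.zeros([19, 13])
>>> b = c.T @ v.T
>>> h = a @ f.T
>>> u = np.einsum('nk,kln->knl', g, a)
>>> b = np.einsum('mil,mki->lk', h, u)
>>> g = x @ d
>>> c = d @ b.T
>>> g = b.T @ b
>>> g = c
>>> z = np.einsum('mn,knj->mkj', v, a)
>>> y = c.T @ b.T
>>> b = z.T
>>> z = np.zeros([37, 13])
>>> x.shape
(3, 3)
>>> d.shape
(3, 3)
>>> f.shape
(7, 3)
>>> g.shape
(3, 7)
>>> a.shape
(3, 13, 3)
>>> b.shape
(3, 3, 19)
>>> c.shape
(3, 7)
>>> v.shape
(19, 13)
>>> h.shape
(3, 13, 7)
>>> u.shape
(3, 3, 13)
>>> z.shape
(37, 13)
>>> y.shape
(7, 7)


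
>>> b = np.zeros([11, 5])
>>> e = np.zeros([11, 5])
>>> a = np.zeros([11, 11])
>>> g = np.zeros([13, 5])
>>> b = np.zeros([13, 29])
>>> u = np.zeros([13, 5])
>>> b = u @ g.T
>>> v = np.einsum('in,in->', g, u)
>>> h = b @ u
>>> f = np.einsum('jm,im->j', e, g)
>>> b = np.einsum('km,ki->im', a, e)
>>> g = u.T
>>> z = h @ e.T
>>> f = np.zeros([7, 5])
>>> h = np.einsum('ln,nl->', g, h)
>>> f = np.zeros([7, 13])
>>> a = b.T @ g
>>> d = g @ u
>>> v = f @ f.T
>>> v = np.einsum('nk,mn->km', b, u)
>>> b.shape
(5, 11)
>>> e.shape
(11, 5)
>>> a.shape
(11, 13)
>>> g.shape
(5, 13)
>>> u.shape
(13, 5)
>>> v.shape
(11, 13)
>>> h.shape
()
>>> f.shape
(7, 13)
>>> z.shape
(13, 11)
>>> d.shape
(5, 5)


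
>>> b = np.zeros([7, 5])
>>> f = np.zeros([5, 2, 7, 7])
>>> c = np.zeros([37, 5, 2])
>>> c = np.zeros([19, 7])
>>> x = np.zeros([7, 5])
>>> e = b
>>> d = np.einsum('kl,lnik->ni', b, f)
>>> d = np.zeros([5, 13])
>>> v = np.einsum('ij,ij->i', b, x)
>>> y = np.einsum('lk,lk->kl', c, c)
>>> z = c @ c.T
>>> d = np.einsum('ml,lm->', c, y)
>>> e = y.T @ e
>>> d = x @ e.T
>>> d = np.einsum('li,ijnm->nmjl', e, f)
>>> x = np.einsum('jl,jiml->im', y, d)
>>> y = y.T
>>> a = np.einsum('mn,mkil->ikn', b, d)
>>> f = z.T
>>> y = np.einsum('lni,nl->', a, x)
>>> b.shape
(7, 5)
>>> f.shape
(19, 19)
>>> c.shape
(19, 7)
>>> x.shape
(7, 2)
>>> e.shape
(19, 5)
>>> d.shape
(7, 7, 2, 19)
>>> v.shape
(7,)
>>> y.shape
()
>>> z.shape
(19, 19)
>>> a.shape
(2, 7, 5)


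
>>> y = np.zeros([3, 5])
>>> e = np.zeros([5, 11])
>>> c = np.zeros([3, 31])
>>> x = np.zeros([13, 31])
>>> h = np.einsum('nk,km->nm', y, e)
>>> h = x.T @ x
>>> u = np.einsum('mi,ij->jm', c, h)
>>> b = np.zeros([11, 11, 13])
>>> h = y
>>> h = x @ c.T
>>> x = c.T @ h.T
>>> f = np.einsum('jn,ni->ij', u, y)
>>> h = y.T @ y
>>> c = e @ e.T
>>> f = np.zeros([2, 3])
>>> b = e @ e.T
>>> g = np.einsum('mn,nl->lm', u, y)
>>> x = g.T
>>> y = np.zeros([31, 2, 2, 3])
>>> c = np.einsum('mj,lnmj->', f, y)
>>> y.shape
(31, 2, 2, 3)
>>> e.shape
(5, 11)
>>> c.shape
()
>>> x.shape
(31, 5)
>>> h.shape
(5, 5)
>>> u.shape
(31, 3)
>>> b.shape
(5, 5)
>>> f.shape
(2, 3)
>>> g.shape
(5, 31)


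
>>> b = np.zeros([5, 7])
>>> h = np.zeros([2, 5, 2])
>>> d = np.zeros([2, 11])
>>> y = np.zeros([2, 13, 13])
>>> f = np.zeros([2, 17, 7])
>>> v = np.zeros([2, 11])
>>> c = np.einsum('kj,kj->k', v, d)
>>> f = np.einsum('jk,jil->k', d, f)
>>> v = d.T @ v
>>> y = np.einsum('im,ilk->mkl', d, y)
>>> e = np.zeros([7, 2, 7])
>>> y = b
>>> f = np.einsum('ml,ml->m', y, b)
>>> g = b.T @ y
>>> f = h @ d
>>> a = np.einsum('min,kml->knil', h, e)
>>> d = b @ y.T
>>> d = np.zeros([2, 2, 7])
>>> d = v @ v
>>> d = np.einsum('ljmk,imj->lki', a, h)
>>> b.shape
(5, 7)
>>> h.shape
(2, 5, 2)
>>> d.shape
(7, 7, 2)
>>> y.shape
(5, 7)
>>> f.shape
(2, 5, 11)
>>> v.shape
(11, 11)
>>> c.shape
(2,)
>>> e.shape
(7, 2, 7)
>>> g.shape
(7, 7)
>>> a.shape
(7, 2, 5, 7)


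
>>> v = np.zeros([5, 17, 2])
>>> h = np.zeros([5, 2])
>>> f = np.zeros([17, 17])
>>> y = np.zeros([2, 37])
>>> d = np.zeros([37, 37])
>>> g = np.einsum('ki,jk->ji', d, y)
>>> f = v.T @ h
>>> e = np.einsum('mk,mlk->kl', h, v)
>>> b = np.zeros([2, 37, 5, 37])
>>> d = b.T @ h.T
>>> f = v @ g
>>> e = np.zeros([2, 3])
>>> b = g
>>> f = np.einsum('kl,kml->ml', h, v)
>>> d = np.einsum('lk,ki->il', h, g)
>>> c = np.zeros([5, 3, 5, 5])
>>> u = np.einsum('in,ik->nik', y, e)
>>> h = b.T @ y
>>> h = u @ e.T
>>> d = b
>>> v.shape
(5, 17, 2)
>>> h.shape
(37, 2, 2)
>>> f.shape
(17, 2)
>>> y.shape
(2, 37)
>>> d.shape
(2, 37)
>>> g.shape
(2, 37)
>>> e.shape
(2, 3)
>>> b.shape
(2, 37)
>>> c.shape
(5, 3, 5, 5)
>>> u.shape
(37, 2, 3)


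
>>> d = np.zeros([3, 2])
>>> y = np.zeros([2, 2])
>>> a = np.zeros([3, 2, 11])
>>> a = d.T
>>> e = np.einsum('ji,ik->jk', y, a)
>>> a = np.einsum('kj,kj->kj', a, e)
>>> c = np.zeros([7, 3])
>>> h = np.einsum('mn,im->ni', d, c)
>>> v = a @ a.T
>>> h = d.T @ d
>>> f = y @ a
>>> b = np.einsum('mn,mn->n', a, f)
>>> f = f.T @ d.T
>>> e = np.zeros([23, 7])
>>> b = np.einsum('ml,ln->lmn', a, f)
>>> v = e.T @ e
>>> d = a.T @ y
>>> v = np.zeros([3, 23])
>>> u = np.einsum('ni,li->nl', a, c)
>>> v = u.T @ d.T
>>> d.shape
(3, 2)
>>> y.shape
(2, 2)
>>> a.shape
(2, 3)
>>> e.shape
(23, 7)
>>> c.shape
(7, 3)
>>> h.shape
(2, 2)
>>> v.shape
(7, 3)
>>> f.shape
(3, 3)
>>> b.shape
(3, 2, 3)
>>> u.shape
(2, 7)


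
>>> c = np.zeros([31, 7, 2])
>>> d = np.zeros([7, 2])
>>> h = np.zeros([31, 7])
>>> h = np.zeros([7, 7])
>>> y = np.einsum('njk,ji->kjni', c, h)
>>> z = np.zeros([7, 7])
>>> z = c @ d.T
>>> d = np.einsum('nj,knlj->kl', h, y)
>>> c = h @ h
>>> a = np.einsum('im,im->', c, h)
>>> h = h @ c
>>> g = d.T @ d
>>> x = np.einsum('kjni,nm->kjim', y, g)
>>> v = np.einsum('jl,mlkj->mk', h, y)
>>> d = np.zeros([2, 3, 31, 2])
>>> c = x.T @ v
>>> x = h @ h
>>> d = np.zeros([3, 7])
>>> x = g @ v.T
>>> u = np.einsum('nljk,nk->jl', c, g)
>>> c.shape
(31, 7, 7, 31)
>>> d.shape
(3, 7)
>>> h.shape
(7, 7)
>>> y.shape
(2, 7, 31, 7)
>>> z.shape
(31, 7, 7)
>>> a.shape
()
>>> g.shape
(31, 31)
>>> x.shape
(31, 2)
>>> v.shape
(2, 31)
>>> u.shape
(7, 7)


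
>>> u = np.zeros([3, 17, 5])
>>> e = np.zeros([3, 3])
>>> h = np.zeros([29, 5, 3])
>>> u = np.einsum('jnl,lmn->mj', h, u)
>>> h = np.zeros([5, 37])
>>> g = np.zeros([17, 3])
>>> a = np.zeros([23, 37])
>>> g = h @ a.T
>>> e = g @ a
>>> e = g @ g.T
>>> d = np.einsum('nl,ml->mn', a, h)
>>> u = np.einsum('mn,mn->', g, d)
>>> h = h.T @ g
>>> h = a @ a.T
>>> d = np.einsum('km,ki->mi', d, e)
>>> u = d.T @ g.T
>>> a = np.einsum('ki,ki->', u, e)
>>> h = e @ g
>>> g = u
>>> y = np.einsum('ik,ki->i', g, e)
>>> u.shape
(5, 5)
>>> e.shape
(5, 5)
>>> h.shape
(5, 23)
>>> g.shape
(5, 5)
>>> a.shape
()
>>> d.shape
(23, 5)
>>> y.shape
(5,)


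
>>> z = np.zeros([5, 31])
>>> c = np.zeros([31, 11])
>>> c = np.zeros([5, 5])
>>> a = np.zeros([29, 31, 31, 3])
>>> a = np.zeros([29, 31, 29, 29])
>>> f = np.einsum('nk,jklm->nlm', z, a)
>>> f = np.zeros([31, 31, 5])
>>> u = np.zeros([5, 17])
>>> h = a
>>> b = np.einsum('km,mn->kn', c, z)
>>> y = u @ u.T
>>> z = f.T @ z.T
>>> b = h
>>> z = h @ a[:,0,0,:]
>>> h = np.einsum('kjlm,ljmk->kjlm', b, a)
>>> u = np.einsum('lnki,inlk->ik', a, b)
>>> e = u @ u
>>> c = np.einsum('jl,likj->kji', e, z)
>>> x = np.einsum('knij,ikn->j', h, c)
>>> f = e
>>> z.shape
(29, 31, 29, 29)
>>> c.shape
(29, 29, 31)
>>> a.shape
(29, 31, 29, 29)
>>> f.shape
(29, 29)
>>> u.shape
(29, 29)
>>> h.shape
(29, 31, 29, 29)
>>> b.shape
(29, 31, 29, 29)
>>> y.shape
(5, 5)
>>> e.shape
(29, 29)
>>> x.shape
(29,)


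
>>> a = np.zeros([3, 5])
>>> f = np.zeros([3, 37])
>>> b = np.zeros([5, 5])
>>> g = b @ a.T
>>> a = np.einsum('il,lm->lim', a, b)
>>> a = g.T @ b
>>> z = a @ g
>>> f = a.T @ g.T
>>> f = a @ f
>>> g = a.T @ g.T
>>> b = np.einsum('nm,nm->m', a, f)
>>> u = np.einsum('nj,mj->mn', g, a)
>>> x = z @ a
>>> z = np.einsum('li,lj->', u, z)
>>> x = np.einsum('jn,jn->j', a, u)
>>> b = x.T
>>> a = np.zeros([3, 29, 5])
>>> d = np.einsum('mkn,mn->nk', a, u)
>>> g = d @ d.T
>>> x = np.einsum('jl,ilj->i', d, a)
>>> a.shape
(3, 29, 5)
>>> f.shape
(3, 5)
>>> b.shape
(3,)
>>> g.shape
(5, 5)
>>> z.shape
()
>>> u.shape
(3, 5)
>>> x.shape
(3,)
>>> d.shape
(5, 29)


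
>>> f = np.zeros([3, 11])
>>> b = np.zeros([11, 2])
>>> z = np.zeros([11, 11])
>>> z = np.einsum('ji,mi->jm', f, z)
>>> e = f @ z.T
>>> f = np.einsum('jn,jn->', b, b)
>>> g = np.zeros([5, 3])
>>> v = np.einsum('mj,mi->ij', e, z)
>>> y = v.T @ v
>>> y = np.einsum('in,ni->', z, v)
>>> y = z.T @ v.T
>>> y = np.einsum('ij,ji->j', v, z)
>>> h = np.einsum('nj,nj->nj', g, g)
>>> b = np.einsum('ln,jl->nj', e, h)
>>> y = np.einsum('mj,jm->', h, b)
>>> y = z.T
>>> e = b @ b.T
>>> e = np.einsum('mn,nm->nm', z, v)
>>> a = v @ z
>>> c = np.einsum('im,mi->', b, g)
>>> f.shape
()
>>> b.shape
(3, 5)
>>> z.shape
(3, 11)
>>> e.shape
(11, 3)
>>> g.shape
(5, 3)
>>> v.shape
(11, 3)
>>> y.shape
(11, 3)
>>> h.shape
(5, 3)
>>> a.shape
(11, 11)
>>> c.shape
()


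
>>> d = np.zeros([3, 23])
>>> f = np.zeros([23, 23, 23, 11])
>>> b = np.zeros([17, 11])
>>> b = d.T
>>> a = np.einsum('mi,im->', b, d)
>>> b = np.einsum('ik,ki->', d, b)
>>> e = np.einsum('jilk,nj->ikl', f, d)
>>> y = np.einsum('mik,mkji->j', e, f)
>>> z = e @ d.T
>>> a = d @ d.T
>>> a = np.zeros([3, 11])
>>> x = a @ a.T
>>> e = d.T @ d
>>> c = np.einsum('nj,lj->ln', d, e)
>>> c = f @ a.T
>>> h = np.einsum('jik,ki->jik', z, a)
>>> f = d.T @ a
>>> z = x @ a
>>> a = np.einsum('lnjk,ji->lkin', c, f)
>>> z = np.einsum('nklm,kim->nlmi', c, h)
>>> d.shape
(3, 23)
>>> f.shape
(23, 11)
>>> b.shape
()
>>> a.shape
(23, 3, 11, 23)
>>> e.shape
(23, 23)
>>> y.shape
(23,)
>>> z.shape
(23, 23, 3, 11)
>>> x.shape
(3, 3)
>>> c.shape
(23, 23, 23, 3)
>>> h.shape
(23, 11, 3)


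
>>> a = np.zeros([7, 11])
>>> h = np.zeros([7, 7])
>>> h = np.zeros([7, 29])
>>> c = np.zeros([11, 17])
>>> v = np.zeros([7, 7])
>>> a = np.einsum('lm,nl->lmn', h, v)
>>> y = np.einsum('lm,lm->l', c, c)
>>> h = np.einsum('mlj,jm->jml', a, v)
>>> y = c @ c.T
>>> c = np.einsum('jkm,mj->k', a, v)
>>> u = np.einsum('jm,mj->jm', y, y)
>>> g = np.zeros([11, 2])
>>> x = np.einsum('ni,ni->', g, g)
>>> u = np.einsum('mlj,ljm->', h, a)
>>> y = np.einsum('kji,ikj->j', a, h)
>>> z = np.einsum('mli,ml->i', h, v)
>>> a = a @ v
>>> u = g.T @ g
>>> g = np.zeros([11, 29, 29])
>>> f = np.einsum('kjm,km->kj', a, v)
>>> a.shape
(7, 29, 7)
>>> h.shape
(7, 7, 29)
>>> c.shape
(29,)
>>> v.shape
(7, 7)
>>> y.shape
(29,)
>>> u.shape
(2, 2)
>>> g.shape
(11, 29, 29)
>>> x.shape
()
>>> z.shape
(29,)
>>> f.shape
(7, 29)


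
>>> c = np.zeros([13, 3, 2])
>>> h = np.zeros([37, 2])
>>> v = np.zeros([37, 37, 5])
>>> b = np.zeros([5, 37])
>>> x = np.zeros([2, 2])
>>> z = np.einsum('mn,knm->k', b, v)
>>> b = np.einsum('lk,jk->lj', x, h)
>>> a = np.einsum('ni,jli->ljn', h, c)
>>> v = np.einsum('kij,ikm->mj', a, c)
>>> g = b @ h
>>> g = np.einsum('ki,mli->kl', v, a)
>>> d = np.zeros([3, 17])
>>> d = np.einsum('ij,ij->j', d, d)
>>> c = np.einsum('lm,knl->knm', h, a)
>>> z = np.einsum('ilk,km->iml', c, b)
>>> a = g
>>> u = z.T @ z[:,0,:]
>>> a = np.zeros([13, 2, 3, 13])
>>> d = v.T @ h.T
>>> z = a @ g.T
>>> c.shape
(3, 13, 2)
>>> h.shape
(37, 2)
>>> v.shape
(2, 37)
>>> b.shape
(2, 37)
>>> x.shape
(2, 2)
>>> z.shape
(13, 2, 3, 2)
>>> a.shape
(13, 2, 3, 13)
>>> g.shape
(2, 13)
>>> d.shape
(37, 37)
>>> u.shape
(13, 37, 13)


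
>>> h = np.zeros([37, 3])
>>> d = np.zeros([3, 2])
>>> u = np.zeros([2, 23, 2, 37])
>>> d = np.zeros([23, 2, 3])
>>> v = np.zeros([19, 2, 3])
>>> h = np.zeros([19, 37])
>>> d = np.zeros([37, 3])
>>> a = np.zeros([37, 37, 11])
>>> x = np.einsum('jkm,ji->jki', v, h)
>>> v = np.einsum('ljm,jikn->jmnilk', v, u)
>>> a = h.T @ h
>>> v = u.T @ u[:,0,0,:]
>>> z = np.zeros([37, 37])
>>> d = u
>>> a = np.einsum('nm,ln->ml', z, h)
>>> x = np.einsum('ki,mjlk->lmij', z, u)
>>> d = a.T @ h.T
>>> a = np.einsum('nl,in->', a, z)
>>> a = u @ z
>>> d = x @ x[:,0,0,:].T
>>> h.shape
(19, 37)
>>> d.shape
(2, 2, 37, 2)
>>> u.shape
(2, 23, 2, 37)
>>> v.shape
(37, 2, 23, 37)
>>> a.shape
(2, 23, 2, 37)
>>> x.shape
(2, 2, 37, 23)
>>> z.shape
(37, 37)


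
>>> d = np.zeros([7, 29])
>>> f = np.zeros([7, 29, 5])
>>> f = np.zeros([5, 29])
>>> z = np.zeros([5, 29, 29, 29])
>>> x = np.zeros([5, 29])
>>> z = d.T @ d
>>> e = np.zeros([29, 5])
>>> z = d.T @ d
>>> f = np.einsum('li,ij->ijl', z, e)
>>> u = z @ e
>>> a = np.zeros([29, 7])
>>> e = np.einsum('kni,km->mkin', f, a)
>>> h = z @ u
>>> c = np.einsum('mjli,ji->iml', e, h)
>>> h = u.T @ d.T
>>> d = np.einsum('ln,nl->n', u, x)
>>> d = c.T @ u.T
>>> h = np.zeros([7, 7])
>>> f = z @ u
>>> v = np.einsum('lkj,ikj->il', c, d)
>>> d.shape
(29, 7, 29)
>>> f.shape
(29, 5)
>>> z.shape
(29, 29)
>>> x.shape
(5, 29)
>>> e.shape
(7, 29, 29, 5)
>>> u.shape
(29, 5)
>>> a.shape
(29, 7)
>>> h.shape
(7, 7)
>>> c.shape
(5, 7, 29)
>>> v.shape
(29, 5)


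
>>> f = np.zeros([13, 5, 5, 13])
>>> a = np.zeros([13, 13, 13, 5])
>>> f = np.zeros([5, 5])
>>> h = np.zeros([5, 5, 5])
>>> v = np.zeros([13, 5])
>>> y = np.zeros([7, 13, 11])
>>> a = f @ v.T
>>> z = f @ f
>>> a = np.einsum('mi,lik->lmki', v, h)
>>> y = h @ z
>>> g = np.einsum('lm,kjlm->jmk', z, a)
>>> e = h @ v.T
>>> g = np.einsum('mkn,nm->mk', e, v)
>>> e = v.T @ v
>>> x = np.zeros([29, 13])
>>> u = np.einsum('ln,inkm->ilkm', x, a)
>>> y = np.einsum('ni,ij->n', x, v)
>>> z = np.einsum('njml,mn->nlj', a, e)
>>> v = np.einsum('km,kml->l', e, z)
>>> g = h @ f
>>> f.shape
(5, 5)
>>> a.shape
(5, 13, 5, 5)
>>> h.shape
(5, 5, 5)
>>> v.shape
(13,)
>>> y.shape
(29,)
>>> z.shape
(5, 5, 13)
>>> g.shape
(5, 5, 5)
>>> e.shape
(5, 5)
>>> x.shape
(29, 13)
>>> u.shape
(5, 29, 5, 5)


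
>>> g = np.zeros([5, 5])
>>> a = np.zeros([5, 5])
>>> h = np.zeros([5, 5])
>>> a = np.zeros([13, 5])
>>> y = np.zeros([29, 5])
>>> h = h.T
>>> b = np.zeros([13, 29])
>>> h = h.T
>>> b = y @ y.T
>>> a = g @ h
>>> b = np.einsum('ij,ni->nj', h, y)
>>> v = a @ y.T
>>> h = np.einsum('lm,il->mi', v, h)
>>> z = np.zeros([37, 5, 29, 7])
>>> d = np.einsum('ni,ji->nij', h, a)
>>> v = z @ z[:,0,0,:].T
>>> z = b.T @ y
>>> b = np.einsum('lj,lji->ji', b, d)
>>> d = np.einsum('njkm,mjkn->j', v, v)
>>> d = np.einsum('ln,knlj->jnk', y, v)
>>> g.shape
(5, 5)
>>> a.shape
(5, 5)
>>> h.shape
(29, 5)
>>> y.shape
(29, 5)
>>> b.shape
(5, 5)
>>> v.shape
(37, 5, 29, 37)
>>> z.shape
(5, 5)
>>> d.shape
(37, 5, 37)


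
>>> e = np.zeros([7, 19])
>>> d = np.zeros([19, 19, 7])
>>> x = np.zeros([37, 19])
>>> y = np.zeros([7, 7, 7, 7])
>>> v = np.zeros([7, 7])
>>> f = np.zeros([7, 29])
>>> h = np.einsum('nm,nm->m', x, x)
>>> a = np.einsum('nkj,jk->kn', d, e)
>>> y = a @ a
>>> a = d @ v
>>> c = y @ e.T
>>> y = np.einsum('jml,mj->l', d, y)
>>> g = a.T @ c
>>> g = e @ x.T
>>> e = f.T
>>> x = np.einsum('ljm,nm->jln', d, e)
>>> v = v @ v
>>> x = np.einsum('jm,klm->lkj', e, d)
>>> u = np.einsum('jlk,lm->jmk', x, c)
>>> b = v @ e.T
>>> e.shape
(29, 7)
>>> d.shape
(19, 19, 7)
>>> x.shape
(19, 19, 29)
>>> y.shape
(7,)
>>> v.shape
(7, 7)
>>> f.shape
(7, 29)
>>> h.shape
(19,)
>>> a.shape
(19, 19, 7)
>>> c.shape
(19, 7)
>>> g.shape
(7, 37)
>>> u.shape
(19, 7, 29)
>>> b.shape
(7, 29)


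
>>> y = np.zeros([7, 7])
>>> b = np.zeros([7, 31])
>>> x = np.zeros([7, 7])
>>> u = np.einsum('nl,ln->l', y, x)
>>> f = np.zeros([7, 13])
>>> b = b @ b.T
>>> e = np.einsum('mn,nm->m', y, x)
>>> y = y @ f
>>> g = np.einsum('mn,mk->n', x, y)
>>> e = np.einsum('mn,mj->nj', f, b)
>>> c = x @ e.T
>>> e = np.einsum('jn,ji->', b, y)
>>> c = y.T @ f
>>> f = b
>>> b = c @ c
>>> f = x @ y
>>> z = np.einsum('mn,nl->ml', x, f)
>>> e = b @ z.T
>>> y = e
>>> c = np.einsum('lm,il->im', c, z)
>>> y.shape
(13, 7)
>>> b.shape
(13, 13)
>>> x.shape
(7, 7)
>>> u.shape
(7,)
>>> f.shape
(7, 13)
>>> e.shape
(13, 7)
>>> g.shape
(7,)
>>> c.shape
(7, 13)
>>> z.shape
(7, 13)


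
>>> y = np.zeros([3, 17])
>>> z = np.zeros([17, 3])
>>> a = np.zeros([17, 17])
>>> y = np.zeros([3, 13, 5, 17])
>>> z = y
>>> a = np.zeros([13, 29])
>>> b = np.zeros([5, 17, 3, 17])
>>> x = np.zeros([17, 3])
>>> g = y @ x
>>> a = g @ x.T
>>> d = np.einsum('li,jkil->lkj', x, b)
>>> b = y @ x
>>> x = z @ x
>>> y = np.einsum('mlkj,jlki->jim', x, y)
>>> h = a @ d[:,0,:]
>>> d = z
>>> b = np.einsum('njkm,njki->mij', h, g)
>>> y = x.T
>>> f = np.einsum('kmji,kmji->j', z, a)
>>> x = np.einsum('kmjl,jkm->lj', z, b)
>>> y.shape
(3, 5, 13, 3)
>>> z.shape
(3, 13, 5, 17)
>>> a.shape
(3, 13, 5, 17)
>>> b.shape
(5, 3, 13)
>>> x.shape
(17, 5)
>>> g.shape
(3, 13, 5, 3)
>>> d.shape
(3, 13, 5, 17)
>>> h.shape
(3, 13, 5, 5)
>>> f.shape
(5,)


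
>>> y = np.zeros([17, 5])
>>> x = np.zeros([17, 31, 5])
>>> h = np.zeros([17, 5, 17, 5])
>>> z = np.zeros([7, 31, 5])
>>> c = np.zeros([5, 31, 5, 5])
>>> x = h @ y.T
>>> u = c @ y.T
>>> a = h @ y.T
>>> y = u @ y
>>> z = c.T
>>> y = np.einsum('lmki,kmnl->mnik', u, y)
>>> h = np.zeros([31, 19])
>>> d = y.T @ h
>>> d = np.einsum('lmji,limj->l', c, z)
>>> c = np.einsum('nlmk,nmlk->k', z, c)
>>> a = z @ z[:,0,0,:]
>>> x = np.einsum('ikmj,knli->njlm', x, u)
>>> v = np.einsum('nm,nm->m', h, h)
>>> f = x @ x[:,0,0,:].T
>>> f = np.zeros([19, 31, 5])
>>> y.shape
(31, 5, 17, 5)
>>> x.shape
(31, 17, 5, 17)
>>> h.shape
(31, 19)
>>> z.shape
(5, 5, 31, 5)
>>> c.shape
(5,)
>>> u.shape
(5, 31, 5, 17)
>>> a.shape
(5, 5, 31, 5)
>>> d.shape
(5,)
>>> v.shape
(19,)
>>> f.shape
(19, 31, 5)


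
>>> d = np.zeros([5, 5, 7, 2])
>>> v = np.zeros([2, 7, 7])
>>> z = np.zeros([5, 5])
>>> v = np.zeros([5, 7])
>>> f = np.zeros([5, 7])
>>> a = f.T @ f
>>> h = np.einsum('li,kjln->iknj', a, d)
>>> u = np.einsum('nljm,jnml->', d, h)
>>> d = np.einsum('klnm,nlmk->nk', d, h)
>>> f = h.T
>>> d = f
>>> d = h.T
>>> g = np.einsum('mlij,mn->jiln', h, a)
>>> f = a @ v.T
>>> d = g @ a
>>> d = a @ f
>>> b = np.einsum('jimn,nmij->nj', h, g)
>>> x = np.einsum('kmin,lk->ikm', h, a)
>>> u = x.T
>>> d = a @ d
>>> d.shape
(7, 5)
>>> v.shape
(5, 7)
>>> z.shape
(5, 5)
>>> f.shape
(7, 5)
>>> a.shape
(7, 7)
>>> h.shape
(7, 5, 2, 5)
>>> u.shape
(5, 7, 2)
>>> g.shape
(5, 2, 5, 7)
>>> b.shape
(5, 7)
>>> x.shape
(2, 7, 5)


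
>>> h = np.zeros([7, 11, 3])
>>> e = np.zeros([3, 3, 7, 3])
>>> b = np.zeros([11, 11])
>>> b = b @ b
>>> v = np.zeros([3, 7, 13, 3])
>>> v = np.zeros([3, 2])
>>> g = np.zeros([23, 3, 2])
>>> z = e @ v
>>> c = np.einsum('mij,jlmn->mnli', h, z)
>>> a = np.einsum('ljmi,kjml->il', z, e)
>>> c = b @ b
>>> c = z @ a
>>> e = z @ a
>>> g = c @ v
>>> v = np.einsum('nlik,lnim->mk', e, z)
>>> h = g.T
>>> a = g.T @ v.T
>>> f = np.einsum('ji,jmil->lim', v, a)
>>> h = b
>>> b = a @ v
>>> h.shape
(11, 11)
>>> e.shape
(3, 3, 7, 3)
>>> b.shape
(2, 7, 3, 3)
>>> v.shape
(2, 3)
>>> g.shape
(3, 3, 7, 2)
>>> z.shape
(3, 3, 7, 2)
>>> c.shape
(3, 3, 7, 3)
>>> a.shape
(2, 7, 3, 2)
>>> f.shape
(2, 3, 7)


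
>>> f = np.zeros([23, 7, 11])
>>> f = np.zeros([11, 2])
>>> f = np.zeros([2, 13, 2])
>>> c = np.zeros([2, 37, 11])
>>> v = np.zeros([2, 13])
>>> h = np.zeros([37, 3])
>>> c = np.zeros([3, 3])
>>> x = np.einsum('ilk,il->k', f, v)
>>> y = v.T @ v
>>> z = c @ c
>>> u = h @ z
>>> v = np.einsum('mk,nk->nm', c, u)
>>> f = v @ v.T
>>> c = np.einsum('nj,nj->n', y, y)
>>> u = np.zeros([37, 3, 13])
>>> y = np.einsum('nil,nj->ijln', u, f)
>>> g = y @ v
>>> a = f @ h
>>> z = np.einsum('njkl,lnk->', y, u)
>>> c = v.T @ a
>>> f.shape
(37, 37)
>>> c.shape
(3, 3)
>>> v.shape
(37, 3)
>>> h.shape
(37, 3)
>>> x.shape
(2,)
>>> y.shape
(3, 37, 13, 37)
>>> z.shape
()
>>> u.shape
(37, 3, 13)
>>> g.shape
(3, 37, 13, 3)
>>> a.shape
(37, 3)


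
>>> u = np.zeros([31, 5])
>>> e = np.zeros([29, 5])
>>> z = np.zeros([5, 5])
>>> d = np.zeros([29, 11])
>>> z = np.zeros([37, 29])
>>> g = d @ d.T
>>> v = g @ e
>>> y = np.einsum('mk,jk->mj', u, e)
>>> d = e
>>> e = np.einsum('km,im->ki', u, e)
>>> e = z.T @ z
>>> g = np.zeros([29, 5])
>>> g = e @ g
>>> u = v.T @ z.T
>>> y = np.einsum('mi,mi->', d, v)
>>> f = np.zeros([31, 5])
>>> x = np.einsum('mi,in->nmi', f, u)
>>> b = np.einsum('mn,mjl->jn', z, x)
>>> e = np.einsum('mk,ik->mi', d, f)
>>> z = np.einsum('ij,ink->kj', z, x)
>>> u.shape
(5, 37)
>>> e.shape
(29, 31)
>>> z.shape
(5, 29)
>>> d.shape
(29, 5)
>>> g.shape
(29, 5)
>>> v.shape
(29, 5)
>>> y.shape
()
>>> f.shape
(31, 5)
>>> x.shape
(37, 31, 5)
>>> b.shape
(31, 29)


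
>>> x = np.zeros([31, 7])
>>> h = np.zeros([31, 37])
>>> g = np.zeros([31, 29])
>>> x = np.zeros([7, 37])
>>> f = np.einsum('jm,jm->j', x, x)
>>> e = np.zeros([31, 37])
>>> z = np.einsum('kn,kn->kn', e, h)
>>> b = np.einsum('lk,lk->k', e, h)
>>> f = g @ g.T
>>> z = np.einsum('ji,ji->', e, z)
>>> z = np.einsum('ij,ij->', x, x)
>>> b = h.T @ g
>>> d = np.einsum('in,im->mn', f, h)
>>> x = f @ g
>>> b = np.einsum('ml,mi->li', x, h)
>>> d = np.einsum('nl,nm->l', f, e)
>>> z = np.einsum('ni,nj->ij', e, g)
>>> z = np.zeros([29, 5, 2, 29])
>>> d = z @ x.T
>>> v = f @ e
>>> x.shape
(31, 29)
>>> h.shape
(31, 37)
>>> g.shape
(31, 29)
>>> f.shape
(31, 31)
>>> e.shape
(31, 37)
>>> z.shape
(29, 5, 2, 29)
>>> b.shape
(29, 37)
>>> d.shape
(29, 5, 2, 31)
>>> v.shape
(31, 37)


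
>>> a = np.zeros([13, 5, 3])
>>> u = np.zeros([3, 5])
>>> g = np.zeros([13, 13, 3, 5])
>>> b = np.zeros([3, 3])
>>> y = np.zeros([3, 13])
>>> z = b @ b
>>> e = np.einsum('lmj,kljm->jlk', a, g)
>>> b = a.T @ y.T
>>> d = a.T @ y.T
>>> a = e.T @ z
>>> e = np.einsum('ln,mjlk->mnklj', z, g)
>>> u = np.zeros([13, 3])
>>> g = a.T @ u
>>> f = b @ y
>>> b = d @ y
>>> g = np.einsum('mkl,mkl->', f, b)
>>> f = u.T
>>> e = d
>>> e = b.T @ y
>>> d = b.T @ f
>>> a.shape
(13, 13, 3)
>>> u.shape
(13, 3)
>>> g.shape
()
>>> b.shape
(3, 5, 13)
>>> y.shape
(3, 13)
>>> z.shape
(3, 3)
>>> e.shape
(13, 5, 13)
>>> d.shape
(13, 5, 13)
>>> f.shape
(3, 13)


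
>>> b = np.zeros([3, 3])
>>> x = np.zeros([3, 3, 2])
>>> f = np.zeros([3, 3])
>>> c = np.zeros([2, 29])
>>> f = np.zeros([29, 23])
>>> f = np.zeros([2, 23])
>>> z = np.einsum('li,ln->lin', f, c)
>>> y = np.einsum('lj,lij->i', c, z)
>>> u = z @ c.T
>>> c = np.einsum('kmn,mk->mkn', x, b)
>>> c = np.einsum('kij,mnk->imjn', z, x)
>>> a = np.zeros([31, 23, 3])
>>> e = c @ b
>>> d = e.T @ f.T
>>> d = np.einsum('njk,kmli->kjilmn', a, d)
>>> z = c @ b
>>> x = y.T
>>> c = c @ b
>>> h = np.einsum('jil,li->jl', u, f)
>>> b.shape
(3, 3)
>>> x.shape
(23,)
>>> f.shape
(2, 23)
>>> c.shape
(23, 3, 29, 3)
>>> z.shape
(23, 3, 29, 3)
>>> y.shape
(23,)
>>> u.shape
(2, 23, 2)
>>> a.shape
(31, 23, 3)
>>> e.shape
(23, 3, 29, 3)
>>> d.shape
(3, 23, 2, 3, 29, 31)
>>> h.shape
(2, 2)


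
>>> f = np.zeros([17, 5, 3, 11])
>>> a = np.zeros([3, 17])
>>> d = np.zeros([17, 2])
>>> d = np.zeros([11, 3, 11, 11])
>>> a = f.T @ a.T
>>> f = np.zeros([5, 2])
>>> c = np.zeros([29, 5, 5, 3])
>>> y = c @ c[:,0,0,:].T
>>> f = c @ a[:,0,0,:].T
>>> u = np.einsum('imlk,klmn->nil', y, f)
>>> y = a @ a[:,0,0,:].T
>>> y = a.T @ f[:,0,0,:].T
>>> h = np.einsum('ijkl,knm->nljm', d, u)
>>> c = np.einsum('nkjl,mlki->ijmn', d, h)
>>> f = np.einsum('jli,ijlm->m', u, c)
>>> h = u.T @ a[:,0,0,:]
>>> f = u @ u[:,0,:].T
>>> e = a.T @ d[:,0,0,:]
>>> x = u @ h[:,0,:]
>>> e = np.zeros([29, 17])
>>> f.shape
(11, 29, 11)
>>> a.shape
(11, 3, 5, 3)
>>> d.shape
(11, 3, 11, 11)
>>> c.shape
(5, 11, 29, 11)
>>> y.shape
(3, 5, 3, 29)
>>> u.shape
(11, 29, 5)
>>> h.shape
(5, 29, 3)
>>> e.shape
(29, 17)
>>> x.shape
(11, 29, 3)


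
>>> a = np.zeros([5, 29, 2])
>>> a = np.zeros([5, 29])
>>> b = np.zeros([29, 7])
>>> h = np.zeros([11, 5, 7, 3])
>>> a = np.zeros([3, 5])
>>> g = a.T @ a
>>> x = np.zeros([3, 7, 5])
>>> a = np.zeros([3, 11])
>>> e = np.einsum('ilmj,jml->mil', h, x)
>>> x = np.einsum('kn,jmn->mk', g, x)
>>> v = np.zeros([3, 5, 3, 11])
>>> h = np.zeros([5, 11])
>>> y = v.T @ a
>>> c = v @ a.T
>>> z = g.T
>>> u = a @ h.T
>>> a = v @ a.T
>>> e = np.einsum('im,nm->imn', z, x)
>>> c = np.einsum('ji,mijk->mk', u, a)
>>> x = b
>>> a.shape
(3, 5, 3, 3)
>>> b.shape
(29, 7)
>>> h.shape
(5, 11)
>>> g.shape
(5, 5)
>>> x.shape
(29, 7)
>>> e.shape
(5, 5, 7)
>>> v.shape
(3, 5, 3, 11)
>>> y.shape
(11, 3, 5, 11)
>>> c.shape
(3, 3)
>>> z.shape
(5, 5)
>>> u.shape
(3, 5)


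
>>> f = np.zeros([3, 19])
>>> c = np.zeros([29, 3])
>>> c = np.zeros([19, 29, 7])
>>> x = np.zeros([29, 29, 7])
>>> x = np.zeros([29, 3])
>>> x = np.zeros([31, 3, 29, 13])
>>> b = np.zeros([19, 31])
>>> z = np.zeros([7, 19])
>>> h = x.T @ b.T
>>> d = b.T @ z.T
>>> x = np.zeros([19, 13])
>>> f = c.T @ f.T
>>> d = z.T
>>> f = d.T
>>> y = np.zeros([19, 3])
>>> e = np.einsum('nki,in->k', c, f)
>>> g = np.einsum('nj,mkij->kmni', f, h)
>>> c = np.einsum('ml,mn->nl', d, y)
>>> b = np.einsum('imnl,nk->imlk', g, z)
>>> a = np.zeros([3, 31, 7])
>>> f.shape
(7, 19)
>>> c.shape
(3, 7)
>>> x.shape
(19, 13)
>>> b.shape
(29, 13, 3, 19)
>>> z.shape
(7, 19)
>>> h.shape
(13, 29, 3, 19)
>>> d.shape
(19, 7)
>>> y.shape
(19, 3)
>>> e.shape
(29,)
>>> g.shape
(29, 13, 7, 3)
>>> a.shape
(3, 31, 7)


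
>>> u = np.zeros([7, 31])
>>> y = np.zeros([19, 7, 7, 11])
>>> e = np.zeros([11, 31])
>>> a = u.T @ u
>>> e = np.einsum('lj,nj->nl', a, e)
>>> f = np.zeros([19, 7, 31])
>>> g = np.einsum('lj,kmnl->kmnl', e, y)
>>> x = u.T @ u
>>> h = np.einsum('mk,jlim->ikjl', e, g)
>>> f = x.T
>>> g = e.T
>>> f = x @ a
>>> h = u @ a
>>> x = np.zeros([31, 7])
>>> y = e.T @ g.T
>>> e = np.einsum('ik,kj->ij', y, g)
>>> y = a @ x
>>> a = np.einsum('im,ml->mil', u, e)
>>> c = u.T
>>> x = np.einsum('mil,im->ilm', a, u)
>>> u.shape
(7, 31)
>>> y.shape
(31, 7)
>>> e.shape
(31, 11)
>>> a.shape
(31, 7, 11)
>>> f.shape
(31, 31)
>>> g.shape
(31, 11)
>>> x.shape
(7, 11, 31)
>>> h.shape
(7, 31)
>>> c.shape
(31, 7)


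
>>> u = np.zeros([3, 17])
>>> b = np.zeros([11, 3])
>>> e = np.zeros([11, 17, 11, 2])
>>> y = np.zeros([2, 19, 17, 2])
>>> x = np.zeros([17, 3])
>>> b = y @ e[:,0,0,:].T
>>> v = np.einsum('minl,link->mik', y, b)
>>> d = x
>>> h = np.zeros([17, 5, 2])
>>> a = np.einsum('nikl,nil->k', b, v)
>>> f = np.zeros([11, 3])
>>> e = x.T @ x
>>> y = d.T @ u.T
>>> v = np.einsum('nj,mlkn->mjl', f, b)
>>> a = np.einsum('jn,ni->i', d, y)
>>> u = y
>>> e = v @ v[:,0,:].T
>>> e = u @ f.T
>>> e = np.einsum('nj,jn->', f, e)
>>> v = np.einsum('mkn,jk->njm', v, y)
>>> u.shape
(3, 3)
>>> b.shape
(2, 19, 17, 11)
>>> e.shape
()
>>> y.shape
(3, 3)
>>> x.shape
(17, 3)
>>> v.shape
(19, 3, 2)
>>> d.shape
(17, 3)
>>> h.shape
(17, 5, 2)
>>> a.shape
(3,)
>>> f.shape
(11, 3)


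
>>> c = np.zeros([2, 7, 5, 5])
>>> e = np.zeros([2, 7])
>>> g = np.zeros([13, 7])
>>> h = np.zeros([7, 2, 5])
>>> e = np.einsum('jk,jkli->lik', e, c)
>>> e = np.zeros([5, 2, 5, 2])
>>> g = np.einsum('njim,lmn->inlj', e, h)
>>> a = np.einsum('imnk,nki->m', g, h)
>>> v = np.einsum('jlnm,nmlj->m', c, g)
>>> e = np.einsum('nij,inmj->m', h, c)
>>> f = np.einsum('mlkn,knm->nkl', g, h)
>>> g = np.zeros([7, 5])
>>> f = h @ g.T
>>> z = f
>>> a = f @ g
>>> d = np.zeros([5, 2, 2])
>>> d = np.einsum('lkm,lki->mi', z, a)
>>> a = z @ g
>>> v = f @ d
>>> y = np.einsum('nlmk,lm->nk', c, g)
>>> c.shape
(2, 7, 5, 5)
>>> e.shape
(5,)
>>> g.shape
(7, 5)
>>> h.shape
(7, 2, 5)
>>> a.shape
(7, 2, 5)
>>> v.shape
(7, 2, 5)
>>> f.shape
(7, 2, 7)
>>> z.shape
(7, 2, 7)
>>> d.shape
(7, 5)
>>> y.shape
(2, 5)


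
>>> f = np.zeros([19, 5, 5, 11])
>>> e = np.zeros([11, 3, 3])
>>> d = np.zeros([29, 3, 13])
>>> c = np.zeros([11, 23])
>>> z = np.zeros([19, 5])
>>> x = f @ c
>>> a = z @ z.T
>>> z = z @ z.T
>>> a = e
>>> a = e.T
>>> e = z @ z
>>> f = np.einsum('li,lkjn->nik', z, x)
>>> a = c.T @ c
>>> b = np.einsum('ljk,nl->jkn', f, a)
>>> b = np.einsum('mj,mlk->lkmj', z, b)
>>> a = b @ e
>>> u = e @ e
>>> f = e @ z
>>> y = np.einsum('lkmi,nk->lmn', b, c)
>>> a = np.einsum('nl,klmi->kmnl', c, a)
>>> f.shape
(19, 19)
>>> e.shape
(19, 19)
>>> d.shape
(29, 3, 13)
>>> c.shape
(11, 23)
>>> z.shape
(19, 19)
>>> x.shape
(19, 5, 5, 23)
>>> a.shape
(5, 19, 11, 23)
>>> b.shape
(5, 23, 19, 19)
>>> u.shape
(19, 19)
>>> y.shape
(5, 19, 11)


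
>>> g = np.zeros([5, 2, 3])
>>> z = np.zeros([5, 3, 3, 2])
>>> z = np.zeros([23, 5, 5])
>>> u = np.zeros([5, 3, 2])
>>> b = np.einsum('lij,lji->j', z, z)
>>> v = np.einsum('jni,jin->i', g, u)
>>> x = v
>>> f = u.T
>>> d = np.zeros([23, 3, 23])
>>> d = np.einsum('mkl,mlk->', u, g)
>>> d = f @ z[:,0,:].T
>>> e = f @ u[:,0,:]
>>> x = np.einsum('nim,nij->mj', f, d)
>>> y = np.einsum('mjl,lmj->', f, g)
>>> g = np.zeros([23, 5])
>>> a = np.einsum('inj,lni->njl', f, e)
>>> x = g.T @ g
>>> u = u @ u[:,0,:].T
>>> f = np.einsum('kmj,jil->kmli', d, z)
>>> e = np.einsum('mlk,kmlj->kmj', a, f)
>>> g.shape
(23, 5)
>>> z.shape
(23, 5, 5)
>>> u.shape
(5, 3, 5)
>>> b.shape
(5,)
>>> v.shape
(3,)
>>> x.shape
(5, 5)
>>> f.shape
(2, 3, 5, 5)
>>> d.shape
(2, 3, 23)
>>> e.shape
(2, 3, 5)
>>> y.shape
()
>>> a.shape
(3, 5, 2)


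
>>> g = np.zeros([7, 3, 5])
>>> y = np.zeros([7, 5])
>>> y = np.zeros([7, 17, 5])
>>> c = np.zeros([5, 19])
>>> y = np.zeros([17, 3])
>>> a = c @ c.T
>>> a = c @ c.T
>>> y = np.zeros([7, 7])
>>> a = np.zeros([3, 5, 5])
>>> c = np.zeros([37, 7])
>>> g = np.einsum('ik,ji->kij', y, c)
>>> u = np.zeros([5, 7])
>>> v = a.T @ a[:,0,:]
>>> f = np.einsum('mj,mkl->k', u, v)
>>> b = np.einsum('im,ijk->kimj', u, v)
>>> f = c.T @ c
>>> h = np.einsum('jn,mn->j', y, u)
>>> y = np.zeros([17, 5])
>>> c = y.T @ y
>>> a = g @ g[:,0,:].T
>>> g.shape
(7, 7, 37)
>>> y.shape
(17, 5)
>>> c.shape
(5, 5)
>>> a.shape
(7, 7, 7)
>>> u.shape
(5, 7)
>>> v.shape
(5, 5, 5)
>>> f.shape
(7, 7)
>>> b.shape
(5, 5, 7, 5)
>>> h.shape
(7,)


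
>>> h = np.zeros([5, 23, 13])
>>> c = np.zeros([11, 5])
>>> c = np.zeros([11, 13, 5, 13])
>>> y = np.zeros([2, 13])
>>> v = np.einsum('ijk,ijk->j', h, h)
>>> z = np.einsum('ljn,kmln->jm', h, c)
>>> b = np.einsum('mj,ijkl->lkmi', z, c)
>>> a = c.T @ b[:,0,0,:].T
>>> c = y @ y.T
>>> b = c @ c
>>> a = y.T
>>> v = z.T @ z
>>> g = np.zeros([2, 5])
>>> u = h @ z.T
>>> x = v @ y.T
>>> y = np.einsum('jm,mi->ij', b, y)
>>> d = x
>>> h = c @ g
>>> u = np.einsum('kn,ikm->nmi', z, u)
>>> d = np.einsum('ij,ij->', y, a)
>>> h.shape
(2, 5)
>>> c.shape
(2, 2)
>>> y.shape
(13, 2)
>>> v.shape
(13, 13)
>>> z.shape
(23, 13)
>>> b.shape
(2, 2)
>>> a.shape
(13, 2)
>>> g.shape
(2, 5)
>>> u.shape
(13, 23, 5)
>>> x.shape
(13, 2)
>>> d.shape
()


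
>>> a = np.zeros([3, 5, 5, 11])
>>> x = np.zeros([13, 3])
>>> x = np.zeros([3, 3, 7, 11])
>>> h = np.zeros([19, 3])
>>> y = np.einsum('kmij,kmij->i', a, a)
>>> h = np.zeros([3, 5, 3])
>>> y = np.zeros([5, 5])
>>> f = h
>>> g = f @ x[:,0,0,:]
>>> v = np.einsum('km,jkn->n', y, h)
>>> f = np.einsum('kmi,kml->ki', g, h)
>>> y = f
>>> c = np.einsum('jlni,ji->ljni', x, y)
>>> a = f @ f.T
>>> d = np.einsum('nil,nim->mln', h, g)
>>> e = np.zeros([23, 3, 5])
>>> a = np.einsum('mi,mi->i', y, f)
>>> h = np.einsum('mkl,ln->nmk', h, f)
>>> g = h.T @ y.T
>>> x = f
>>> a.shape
(11,)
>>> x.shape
(3, 11)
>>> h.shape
(11, 3, 5)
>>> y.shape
(3, 11)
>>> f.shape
(3, 11)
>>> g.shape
(5, 3, 3)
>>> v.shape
(3,)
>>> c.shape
(3, 3, 7, 11)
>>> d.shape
(11, 3, 3)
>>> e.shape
(23, 3, 5)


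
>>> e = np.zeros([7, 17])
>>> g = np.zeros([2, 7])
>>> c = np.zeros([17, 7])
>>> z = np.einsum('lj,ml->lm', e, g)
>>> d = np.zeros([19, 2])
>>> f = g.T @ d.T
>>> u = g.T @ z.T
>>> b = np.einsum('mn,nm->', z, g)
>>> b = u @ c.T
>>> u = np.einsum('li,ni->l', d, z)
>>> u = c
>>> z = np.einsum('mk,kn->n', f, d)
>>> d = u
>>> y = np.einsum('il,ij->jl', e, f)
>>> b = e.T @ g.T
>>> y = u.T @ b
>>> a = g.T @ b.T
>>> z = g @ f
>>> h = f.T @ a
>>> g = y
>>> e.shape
(7, 17)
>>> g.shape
(7, 2)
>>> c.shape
(17, 7)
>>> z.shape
(2, 19)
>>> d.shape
(17, 7)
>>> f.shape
(7, 19)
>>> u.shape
(17, 7)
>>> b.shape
(17, 2)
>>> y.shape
(7, 2)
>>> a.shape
(7, 17)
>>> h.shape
(19, 17)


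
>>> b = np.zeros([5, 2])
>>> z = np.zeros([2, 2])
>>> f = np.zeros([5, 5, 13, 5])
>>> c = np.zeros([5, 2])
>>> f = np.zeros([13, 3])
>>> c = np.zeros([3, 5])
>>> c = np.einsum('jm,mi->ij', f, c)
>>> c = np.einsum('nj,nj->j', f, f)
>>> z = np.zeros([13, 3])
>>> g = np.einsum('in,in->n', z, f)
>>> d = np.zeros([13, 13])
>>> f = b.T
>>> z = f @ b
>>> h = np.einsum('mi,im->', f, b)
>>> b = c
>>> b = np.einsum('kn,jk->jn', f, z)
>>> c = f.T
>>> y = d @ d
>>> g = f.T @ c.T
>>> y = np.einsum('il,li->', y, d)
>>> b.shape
(2, 5)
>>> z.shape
(2, 2)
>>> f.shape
(2, 5)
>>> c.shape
(5, 2)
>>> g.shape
(5, 5)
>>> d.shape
(13, 13)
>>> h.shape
()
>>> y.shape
()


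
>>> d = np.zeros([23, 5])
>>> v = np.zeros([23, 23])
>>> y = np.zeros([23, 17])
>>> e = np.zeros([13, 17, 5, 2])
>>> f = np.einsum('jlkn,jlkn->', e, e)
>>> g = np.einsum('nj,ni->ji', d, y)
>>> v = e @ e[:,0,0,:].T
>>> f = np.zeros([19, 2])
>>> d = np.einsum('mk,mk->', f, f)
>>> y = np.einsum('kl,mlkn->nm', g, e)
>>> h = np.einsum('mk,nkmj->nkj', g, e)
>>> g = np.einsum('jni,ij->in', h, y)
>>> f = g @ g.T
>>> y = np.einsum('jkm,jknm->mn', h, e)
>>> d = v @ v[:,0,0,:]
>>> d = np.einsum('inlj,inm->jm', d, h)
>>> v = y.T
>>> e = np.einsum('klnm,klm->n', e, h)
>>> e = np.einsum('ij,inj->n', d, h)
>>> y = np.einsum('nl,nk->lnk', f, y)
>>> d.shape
(13, 2)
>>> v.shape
(5, 2)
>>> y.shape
(2, 2, 5)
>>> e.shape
(17,)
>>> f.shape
(2, 2)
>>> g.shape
(2, 17)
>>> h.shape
(13, 17, 2)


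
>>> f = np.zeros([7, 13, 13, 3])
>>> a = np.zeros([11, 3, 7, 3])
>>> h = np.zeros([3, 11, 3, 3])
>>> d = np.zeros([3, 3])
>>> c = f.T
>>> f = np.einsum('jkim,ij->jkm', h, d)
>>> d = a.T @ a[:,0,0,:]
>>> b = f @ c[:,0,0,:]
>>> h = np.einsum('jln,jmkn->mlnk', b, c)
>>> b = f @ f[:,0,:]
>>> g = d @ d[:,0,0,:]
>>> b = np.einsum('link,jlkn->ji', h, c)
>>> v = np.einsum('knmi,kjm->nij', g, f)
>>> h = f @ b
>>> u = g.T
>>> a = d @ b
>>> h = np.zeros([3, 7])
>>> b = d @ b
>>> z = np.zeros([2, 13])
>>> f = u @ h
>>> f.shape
(3, 3, 7, 7)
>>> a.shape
(3, 7, 3, 11)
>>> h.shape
(3, 7)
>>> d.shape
(3, 7, 3, 3)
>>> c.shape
(3, 13, 13, 7)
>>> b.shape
(3, 7, 3, 11)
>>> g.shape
(3, 7, 3, 3)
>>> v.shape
(7, 3, 11)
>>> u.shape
(3, 3, 7, 3)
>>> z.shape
(2, 13)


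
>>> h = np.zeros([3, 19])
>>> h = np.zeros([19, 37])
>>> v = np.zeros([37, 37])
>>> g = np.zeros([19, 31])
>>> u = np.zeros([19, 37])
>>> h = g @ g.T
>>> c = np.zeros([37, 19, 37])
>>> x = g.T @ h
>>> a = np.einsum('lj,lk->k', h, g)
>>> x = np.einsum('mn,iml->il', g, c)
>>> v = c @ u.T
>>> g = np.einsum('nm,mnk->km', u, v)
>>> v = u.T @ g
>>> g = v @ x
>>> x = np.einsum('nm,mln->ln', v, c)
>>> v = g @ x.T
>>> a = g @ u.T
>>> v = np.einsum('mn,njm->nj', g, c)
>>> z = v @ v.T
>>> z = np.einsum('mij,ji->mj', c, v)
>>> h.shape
(19, 19)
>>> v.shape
(37, 19)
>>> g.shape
(37, 37)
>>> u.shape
(19, 37)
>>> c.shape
(37, 19, 37)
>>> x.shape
(19, 37)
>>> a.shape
(37, 19)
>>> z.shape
(37, 37)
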